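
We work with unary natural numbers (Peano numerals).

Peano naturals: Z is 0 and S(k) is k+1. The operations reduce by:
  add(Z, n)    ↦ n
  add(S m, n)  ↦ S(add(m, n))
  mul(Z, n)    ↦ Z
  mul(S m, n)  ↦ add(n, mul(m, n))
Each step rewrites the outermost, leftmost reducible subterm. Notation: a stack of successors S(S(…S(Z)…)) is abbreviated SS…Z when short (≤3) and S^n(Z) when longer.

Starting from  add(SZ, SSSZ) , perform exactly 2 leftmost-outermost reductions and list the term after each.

Answer: after 2 steps: S^4(Z)

Derivation:
  start: add(SZ, SSSZ)
  step 1: S(add(Z, SSSZ))
  step 2: S^4(Z)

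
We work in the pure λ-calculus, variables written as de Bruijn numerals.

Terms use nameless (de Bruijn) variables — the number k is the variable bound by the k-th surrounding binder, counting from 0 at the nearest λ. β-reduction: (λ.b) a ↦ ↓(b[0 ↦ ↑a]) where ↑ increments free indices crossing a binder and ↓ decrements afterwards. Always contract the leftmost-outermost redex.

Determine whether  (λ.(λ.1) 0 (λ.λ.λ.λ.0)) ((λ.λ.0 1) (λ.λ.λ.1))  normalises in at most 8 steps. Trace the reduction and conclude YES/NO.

Answer: YES — reaches normal form λ.λ.λ.0 in 5 ≤ 8 steps

Working:
  start: (λ.(λ.1) 0 (λ.λ.λ.λ.0)) ((λ.λ.0 1) (λ.λ.λ.1))
  →1  (λ.(λ.λ.0 1) (λ.λ.λ.1)) ((λ.λ.0 1) (λ.λ.λ.1)) (λ.λ.λ.λ.0)
  →2  (λ.λ.0 1) (λ.λ.λ.1) (λ.λ.λ.λ.0)
  →3  (λ.0 (λ.λ.λ.1)) (λ.λ.λ.λ.0)
  →4  (λ.λ.λ.λ.0) (λ.λ.λ.1)
  →5  λ.λ.λ.0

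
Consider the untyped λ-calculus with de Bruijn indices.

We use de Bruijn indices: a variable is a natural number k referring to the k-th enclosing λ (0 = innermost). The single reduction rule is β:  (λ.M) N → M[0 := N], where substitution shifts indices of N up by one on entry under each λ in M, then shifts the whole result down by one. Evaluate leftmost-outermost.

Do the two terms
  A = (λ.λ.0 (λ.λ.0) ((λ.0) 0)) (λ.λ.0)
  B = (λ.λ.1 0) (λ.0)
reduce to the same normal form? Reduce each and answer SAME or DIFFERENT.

Answer: DIFFERENT — A ⇓ λ.0 (λ.λ.0) 0, B ⇓ λ.0

Reduction:
Term A:
  start: (λ.λ.0 (λ.λ.0) ((λ.0) 0)) (λ.λ.0)
  step 1: λ.0 (λ.λ.0) ((λ.0) 0)
  step 2: λ.0 (λ.λ.0) 0

Term B:
  start: (λ.λ.1 0) (λ.0)
  step 1: λ.(λ.0) 0
  step 2: λ.0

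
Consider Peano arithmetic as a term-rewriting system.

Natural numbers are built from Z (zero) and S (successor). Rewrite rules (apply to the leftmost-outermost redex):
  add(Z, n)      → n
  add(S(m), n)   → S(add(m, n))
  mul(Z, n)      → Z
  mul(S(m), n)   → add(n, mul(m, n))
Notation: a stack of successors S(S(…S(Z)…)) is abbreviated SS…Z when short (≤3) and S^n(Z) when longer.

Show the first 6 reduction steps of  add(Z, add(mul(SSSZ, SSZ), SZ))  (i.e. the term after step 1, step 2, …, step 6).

  start: add(Z, add(mul(SSSZ, SSZ), SZ))
  step 1: add(mul(SSSZ, SSZ), SZ)
  step 2: add(add(SSZ, mul(SSZ, SSZ)), SZ)
  step 3: add(S(add(SZ, mul(SSZ, SSZ))), SZ)
  step 4: S(add(add(SZ, mul(SSZ, SSZ)), SZ))
  step 5: S(add(S(add(Z, mul(SSZ, SSZ))), SZ))
  step 6: S(S(add(add(Z, mul(SSZ, SSZ)), SZ)))

Answer: after 6 steps: S(S(add(add(Z, mul(SSZ, SSZ)), SZ)))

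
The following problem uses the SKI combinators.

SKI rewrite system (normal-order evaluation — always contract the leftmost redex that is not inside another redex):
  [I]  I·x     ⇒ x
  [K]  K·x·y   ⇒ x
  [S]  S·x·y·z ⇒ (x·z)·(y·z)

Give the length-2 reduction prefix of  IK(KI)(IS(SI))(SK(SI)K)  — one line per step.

  start: IK(KI)(IS(SI))(SK(SI)K)
  step 1: K(KI)(IS(SI))(SK(SI)K)
  step 2: KI(SK(SI)K)

Answer: after 2 steps: KI(SK(SI)K)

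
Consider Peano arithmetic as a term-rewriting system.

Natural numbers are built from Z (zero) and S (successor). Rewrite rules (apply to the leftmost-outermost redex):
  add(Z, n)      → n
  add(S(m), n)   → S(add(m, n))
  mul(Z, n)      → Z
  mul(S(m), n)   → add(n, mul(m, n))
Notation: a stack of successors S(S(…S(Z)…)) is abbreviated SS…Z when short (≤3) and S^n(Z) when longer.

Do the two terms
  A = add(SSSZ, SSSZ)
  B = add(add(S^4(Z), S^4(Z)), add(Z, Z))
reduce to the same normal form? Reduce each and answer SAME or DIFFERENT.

Answer: DIFFERENT — A ⇓ S^6(Z), B ⇓ S^8(Z)

Working:
Term A:
  start: add(SSSZ, SSSZ)
  step 1: S(add(SSZ, SSSZ))
  step 2: S(S(add(SZ, SSSZ)))
  step 3: S(S(S(add(Z, SSSZ))))
  step 4: S^6(Z)

Term B:
  start: add(add(S^4(Z), S^4(Z)), add(Z, Z))
  step 1: add(S(add(SSSZ, S^4(Z))), add(Z, Z))
  step 2: S(add(add(SSSZ, S^4(Z)), add(Z, Z)))
  step 3: S(add(S(add(SSZ, S^4(Z))), add(Z, Z)))
  step 4: S(S(add(add(SSZ, S^4(Z)), add(Z, Z))))
  step 5: S(S(add(S(add(SZ, S^4(Z))), add(Z, Z))))
  step 6: S(S(S(add(add(SZ, S^4(Z)), add(Z, Z)))))
  step 7: S(S(S(add(S(add(Z, S^4(Z))), add(Z, Z)))))
  step 8: S(S(S(S(add(add(Z, S^4(Z)), add(Z, Z))))))
  step 9: S(S(S(S(add(S^4(Z), add(Z, Z))))))
  step 10: S(S(S(S(S(add(SSSZ, add(Z, Z)))))))
  step 11: S(S(S(S(S(S(add(SSZ, add(Z, Z))))))))
  step 12: S(S(S(S(S(S(S(add(SZ, add(Z, Z)))))))))
  step 13: S(S(S(S(S(S(S(S(add(Z, add(Z, Z))))))))))
  step 14: S(S(S(S(S(S(S(S(add(Z, Z)))))))))
  step 15: S^8(Z)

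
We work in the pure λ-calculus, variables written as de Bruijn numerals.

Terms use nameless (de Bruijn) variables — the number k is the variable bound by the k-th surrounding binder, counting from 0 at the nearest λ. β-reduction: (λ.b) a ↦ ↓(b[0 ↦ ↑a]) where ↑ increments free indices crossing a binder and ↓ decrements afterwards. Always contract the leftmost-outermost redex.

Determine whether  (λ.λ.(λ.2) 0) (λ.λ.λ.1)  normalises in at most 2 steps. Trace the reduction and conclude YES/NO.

Answer: YES — reaches normal form λ.λ.λ.λ.1 in 2 ≤ 2 steps

Working:
  start: (λ.λ.(λ.2) 0) (λ.λ.λ.1)
  [1] λ.(λ.λ.λ.λ.1) 0
  [2] λ.λ.λ.λ.1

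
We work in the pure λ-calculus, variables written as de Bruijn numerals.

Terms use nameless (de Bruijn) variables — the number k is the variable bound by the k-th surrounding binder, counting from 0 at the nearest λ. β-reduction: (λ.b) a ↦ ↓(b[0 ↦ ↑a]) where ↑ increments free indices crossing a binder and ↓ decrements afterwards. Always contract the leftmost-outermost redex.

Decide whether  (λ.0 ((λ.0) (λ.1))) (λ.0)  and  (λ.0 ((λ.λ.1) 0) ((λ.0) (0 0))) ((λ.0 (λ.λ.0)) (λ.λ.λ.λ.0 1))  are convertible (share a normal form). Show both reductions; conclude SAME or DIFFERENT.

Term A:
  start: (λ.0 ((λ.0) (λ.1))) (λ.0)
  step 1: (λ.0) ((λ.0) (λ.λ.0))
  step 2: (λ.0) (λ.λ.0)
  step 3: λ.λ.0

Term B:
  start: (λ.0 ((λ.λ.1) 0) ((λ.0) (0 0))) ((λ.0 (λ.λ.0)) (λ.λ.λ.λ.0 1))
  step 1: (λ.0 (λ.λ.0)) (λ.λ.λ.λ.0 1) ((λ.λ.1) ((λ.0 (λ.λ.0)) (λ.λ.λ.λ.0 1))) ((λ.0) ((λ.0 (λ.λ.0)) (λ.λ.λ.λ.0 1) ((λ.0 (λ.λ.0)) (λ.λ.λ.λ.0 1))))
  step 2: (λ.λ.λ.λ.0 1) (λ.λ.0) ((λ.λ.1) ((λ.0 (λ.λ.0)) (λ.λ.λ.λ.0 1))) ((λ.0) ((λ.0 (λ.λ.0)) (λ.λ.λ.λ.0 1) ((λ.0 (λ.λ.0)) (λ.λ.λ.λ.0 1))))
  step 3: (λ.λ.λ.0 1) ((λ.λ.1) ((λ.0 (λ.λ.0)) (λ.λ.λ.λ.0 1))) ((λ.0) ((λ.0 (λ.λ.0)) (λ.λ.λ.λ.0 1) ((λ.0 (λ.λ.0)) (λ.λ.λ.λ.0 1))))
  step 4: (λ.λ.0 1) ((λ.0) ((λ.0 (λ.λ.0)) (λ.λ.λ.λ.0 1) ((λ.0 (λ.λ.0)) (λ.λ.λ.λ.0 1))))
  step 5: λ.0 ((λ.0) ((λ.0 (λ.λ.0)) (λ.λ.λ.λ.0 1) ((λ.0 (λ.λ.0)) (λ.λ.λ.λ.0 1))))
  step 6: λ.0 ((λ.0 (λ.λ.0)) (λ.λ.λ.λ.0 1) ((λ.0 (λ.λ.0)) (λ.λ.λ.λ.0 1)))
  step 7: λ.0 ((λ.λ.λ.λ.0 1) (λ.λ.0) ((λ.0 (λ.λ.0)) (λ.λ.λ.λ.0 1)))
  step 8: λ.0 ((λ.λ.λ.0 1) ((λ.0 (λ.λ.0)) (λ.λ.λ.λ.0 1)))
  step 9: λ.0 (λ.λ.0 1)

Answer: DIFFERENT — A ⇓ λ.λ.0, B ⇓ λ.0 (λ.λ.0 1)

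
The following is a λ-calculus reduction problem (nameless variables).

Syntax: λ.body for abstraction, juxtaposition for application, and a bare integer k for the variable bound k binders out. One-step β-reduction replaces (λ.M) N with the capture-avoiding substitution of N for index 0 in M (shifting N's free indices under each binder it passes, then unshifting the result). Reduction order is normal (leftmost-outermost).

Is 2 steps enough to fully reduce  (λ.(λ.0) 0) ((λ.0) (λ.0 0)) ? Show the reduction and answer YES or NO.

Answer: NO — after 2 steps the term is (λ.0) (λ.0 0), not yet normal

Reduction:
  start: (λ.(λ.0) 0) ((λ.0) (λ.0 0))
  [1] (λ.0) ((λ.0) (λ.0 0))
  [2] (λ.0) (λ.0 0)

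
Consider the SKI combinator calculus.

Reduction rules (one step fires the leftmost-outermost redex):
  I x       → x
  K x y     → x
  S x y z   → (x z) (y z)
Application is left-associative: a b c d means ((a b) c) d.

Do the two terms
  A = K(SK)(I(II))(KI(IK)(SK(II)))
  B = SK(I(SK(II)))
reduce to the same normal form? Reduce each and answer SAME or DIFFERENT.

Term A:
  start: K(SK)(I(II))(KI(IK)(SK(II)))
  [1] SK(KI(IK)(SK(II)))
  [2] SK(I(SK(II)))
  [3] SK(SK(II))
  [4] SK(SKI)

Term B:
  start: SK(I(SK(II)))
  [1] SK(SK(II))
  [2] SK(SKI)

Answer: SAME — A ⇓ SK(SKI), B ⇓ SK(SKI)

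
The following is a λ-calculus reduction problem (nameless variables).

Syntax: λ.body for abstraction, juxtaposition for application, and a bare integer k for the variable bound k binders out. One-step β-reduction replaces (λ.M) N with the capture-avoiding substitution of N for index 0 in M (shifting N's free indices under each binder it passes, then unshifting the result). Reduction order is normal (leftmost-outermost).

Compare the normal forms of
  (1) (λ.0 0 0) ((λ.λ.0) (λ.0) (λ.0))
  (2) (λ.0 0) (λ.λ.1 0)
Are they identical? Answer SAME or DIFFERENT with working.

Answer: DIFFERENT — A ⇓ λ.0, B ⇓ λ.λ.1 0

Derivation:
Term A:
  start: (λ.0 0 0) ((λ.λ.0) (λ.0) (λ.0))
  →1  (λ.λ.0) (λ.0) (λ.0) ((λ.λ.0) (λ.0) (λ.0)) ((λ.λ.0) (λ.0) (λ.0))
  →2  (λ.0) (λ.0) ((λ.λ.0) (λ.0) (λ.0)) ((λ.λ.0) (λ.0) (λ.0))
  →3  (λ.0) ((λ.λ.0) (λ.0) (λ.0)) ((λ.λ.0) (λ.0) (λ.0))
  →4  (λ.λ.0) (λ.0) (λ.0) ((λ.λ.0) (λ.0) (λ.0))
  →5  (λ.0) (λ.0) ((λ.λ.0) (λ.0) (λ.0))
  →6  (λ.0) ((λ.λ.0) (λ.0) (λ.0))
  →7  (λ.λ.0) (λ.0) (λ.0)
  →8  (λ.0) (λ.0)
  →9  λ.0

Term B:
  start: (λ.0 0) (λ.λ.1 0)
  →1  (λ.λ.1 0) (λ.λ.1 0)
  →2  λ.(λ.λ.1 0) 0
  →3  λ.λ.1 0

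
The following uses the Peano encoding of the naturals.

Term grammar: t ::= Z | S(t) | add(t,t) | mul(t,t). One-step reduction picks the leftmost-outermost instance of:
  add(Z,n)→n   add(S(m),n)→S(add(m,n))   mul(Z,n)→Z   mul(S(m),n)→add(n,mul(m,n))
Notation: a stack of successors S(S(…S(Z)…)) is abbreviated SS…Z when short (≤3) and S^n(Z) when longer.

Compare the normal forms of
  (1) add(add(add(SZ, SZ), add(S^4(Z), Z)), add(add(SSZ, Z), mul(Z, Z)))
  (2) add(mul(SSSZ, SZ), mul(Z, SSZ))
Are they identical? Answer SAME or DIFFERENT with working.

Answer: DIFFERENT — A ⇓ S^8(Z), B ⇓ SSSZ

Working:
Term A:
  start: add(add(add(SZ, SZ), add(S^4(Z), Z)), add(add(SSZ, Z), mul(Z, Z)))
  [1] add(add(S(add(Z, SZ)), add(S^4(Z), Z)), add(add(SSZ, Z), mul(Z, Z)))
  [2] add(S(add(add(Z, SZ), add(S^4(Z), Z))), add(add(SSZ, Z), mul(Z, Z)))
  [3] S(add(add(add(Z, SZ), add(S^4(Z), Z)), add(add(SSZ, Z), mul(Z, Z))))
  [4] S(add(add(SZ, add(S^4(Z), Z)), add(add(SSZ, Z), mul(Z, Z))))
  [5] S(add(S(add(Z, add(S^4(Z), Z))), add(add(SSZ, Z), mul(Z, Z))))
  [6] S(S(add(add(Z, add(S^4(Z), Z)), add(add(SSZ, Z), mul(Z, Z)))))
  [7] S(S(add(add(S^4(Z), Z), add(add(SSZ, Z), mul(Z, Z)))))
  [8] S(S(add(S(add(SSSZ, Z)), add(add(SSZ, Z), mul(Z, Z)))))
  [9] S(S(S(add(add(SSSZ, Z), add(add(SSZ, Z), mul(Z, Z))))))
  [10] S(S(S(add(S(add(SSZ, Z)), add(add(SSZ, Z), mul(Z, Z))))))
  [11] S(S(S(S(add(add(SSZ, Z), add(add(SSZ, Z), mul(Z, Z)))))))
  [12] S(S(S(S(add(S(add(SZ, Z)), add(add(SSZ, Z), mul(Z, Z)))))))
  [13] S(S(S(S(S(add(add(SZ, Z), add(add(SSZ, Z), mul(Z, Z))))))))
  [14] S(S(S(S(S(add(S(add(Z, Z)), add(add(SSZ, Z), mul(Z, Z))))))))
  [15] S(S(S(S(S(S(add(add(Z, Z), add(add(SSZ, Z), mul(Z, Z)))))))))
  [16] S(S(S(S(S(S(add(Z, add(add(SSZ, Z), mul(Z, Z)))))))))
  [17] S(S(S(S(S(S(add(add(SSZ, Z), mul(Z, Z))))))))
  [18] S(S(S(S(S(S(add(S(add(SZ, Z)), mul(Z, Z))))))))
  [19] S(S(S(S(S(S(S(add(add(SZ, Z), mul(Z, Z)))))))))
  [20] S(S(S(S(S(S(S(add(S(add(Z, Z)), mul(Z, Z)))))))))
  [21] S(S(S(S(S(S(S(S(add(add(Z, Z), mul(Z, Z))))))))))
  [22] S(S(S(S(S(S(S(S(add(Z, mul(Z, Z))))))))))
  [23] S(S(S(S(S(S(S(S(mul(Z, Z)))))))))
  [24] S^8(Z)

Term B:
  start: add(mul(SSSZ, SZ), mul(Z, SSZ))
  [1] add(add(SZ, mul(SSZ, SZ)), mul(Z, SSZ))
  [2] add(S(add(Z, mul(SSZ, SZ))), mul(Z, SSZ))
  [3] S(add(add(Z, mul(SSZ, SZ)), mul(Z, SSZ)))
  [4] S(add(mul(SSZ, SZ), mul(Z, SSZ)))
  [5] S(add(add(SZ, mul(SZ, SZ)), mul(Z, SSZ)))
  [6] S(add(S(add(Z, mul(SZ, SZ))), mul(Z, SSZ)))
  [7] S(S(add(add(Z, mul(SZ, SZ)), mul(Z, SSZ))))
  [8] S(S(add(mul(SZ, SZ), mul(Z, SSZ))))
  [9] S(S(add(add(SZ, mul(Z, SZ)), mul(Z, SSZ))))
  [10] S(S(add(S(add(Z, mul(Z, SZ))), mul(Z, SSZ))))
  [11] S(S(S(add(add(Z, mul(Z, SZ)), mul(Z, SSZ)))))
  [12] S(S(S(add(mul(Z, SZ), mul(Z, SSZ)))))
  [13] S(S(S(add(Z, mul(Z, SSZ)))))
  [14] S(S(S(mul(Z, SSZ))))
  [15] SSSZ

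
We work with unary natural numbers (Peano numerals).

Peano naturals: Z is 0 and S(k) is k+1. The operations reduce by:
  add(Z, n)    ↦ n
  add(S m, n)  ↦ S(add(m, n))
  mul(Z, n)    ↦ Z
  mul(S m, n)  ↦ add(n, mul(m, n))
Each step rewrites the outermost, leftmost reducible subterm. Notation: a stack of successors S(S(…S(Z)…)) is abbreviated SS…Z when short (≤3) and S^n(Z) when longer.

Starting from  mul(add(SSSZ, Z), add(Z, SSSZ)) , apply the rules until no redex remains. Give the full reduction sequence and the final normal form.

  start: mul(add(SSSZ, Z), add(Z, SSSZ))
  [1] mul(S(add(SSZ, Z)), add(Z, SSSZ))
  [2] add(add(Z, SSSZ), mul(add(SSZ, Z), add(Z, SSSZ)))
  [3] add(SSSZ, mul(add(SSZ, Z), add(Z, SSSZ)))
  [4] S(add(SSZ, mul(add(SSZ, Z), add(Z, SSSZ))))
  [5] S(S(add(SZ, mul(add(SSZ, Z), add(Z, SSSZ)))))
  [6] S(S(S(add(Z, mul(add(SSZ, Z), add(Z, SSSZ))))))
  [7] S(S(S(mul(add(SSZ, Z), add(Z, SSSZ)))))
  [8] S(S(S(mul(S(add(SZ, Z)), add(Z, SSSZ)))))
  [9] S(S(S(add(add(Z, SSSZ), mul(add(SZ, Z), add(Z, SSSZ))))))
  [10] S(S(S(add(SSSZ, mul(add(SZ, Z), add(Z, SSSZ))))))
  [11] S(S(S(S(add(SSZ, mul(add(SZ, Z), add(Z, SSSZ)))))))
  [12] S(S(S(S(S(add(SZ, mul(add(SZ, Z), add(Z, SSSZ))))))))
  [13] S(S(S(S(S(S(add(Z, mul(add(SZ, Z), add(Z, SSSZ)))))))))
  [14] S(S(S(S(S(S(mul(add(SZ, Z), add(Z, SSSZ))))))))
  [15] S(S(S(S(S(S(mul(S(add(Z, Z)), add(Z, SSSZ))))))))
  [16] S(S(S(S(S(S(add(add(Z, SSSZ), mul(add(Z, Z), add(Z, SSSZ)))))))))
  [17] S(S(S(S(S(S(add(SSSZ, mul(add(Z, Z), add(Z, SSSZ)))))))))
  [18] S(S(S(S(S(S(S(add(SSZ, mul(add(Z, Z), add(Z, SSSZ))))))))))
  [19] S(S(S(S(S(S(S(S(add(SZ, mul(add(Z, Z), add(Z, SSSZ)))))))))))
  [20] S(S(S(S(S(S(S(S(S(add(Z, mul(add(Z, Z), add(Z, SSSZ))))))))))))
  [21] S(S(S(S(S(S(S(S(S(mul(add(Z, Z), add(Z, SSSZ)))))))))))
  [22] S(S(S(S(S(S(S(S(S(mul(Z, add(Z, SSSZ)))))))))))
  [23] S^9(Z)

Answer: normal form = S^9(Z)  (in 23 steps)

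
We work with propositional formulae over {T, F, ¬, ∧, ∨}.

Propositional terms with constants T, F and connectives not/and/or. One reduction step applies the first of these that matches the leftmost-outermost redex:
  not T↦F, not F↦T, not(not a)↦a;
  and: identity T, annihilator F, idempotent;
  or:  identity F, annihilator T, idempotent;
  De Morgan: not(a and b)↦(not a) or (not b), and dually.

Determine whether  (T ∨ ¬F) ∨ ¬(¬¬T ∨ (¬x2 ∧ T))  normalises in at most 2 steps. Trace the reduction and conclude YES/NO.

  start: (T ∨ ¬F) ∨ ¬(¬¬T ∨ (¬x2 ∧ T))
  step 1: T ∨ ¬(¬¬T ∨ (¬x2 ∧ T))
  step 2: T

Answer: YES — reaches normal form T in 2 ≤ 2 steps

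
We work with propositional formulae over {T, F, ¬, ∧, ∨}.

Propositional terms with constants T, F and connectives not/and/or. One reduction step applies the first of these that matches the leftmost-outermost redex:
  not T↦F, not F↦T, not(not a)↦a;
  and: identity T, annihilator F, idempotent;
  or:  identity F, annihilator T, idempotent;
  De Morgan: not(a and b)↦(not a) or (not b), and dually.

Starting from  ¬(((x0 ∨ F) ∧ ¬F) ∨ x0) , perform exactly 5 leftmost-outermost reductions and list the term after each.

Answer: after 5 steps: (¬x0 ∨ ¬¬F) ∧ ¬x0

Working:
  start: ¬(((x0 ∨ F) ∧ ¬F) ∨ x0)
  →1  ¬((x0 ∨ F) ∧ ¬F) ∧ ¬x0
  →2  (¬(x0 ∨ F) ∨ ¬¬F) ∧ ¬x0
  →3  ((¬x0 ∧ ¬F) ∨ ¬¬F) ∧ ¬x0
  →4  ((¬x0 ∧ T) ∨ ¬¬F) ∧ ¬x0
  →5  (¬x0 ∨ ¬¬F) ∧ ¬x0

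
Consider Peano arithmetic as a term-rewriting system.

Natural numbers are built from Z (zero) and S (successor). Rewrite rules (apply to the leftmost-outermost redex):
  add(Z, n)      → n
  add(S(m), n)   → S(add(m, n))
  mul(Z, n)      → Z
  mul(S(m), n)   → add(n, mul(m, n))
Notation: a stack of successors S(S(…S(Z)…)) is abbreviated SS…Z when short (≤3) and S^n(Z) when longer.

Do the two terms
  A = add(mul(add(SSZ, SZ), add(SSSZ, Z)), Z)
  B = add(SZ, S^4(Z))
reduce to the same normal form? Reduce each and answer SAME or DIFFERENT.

Answer: DIFFERENT — A ⇓ S^9(Z), B ⇓ S^5(Z)

Derivation:
Term A:
  start: add(mul(add(SSZ, SZ), add(SSSZ, Z)), Z)
  →1  add(mul(S(add(SZ, SZ)), add(SSSZ, Z)), Z)
  →2  add(add(add(SSSZ, Z), mul(add(SZ, SZ), add(SSSZ, Z))), Z)
  →3  add(add(S(add(SSZ, Z)), mul(add(SZ, SZ), add(SSSZ, Z))), Z)
  →4  add(S(add(add(SSZ, Z), mul(add(SZ, SZ), add(SSSZ, Z)))), Z)
  →5  S(add(add(add(SSZ, Z), mul(add(SZ, SZ), add(SSSZ, Z))), Z))
  →6  S(add(add(S(add(SZ, Z)), mul(add(SZ, SZ), add(SSSZ, Z))), Z))
  →7  S(add(S(add(add(SZ, Z), mul(add(SZ, SZ), add(SSSZ, Z)))), Z))
  →8  S(S(add(add(add(SZ, Z), mul(add(SZ, SZ), add(SSSZ, Z))), Z)))
  →9  S(S(add(add(S(add(Z, Z)), mul(add(SZ, SZ), add(SSSZ, Z))), Z)))
  →10  S(S(add(S(add(add(Z, Z), mul(add(SZ, SZ), add(SSSZ, Z)))), Z)))
  →11  S(S(S(add(add(add(Z, Z), mul(add(SZ, SZ), add(SSSZ, Z))), Z))))
  →12  S(S(S(add(add(Z, mul(add(SZ, SZ), add(SSSZ, Z))), Z))))
  →13  S(S(S(add(mul(add(SZ, SZ), add(SSSZ, Z)), Z))))
  →14  S(S(S(add(mul(S(add(Z, SZ)), add(SSSZ, Z)), Z))))
  →15  S(S(S(add(add(add(SSSZ, Z), mul(add(Z, SZ), add(SSSZ, Z))), Z))))
  →16  S(S(S(add(add(S(add(SSZ, Z)), mul(add(Z, SZ), add(SSSZ, Z))), Z))))
  →17  S(S(S(add(S(add(add(SSZ, Z), mul(add(Z, SZ), add(SSSZ, Z)))), Z))))
  →18  S(S(S(S(add(add(add(SSZ, Z), mul(add(Z, SZ), add(SSSZ, Z))), Z)))))
  →19  S(S(S(S(add(add(S(add(SZ, Z)), mul(add(Z, SZ), add(SSSZ, Z))), Z)))))
  →20  S(S(S(S(add(S(add(add(SZ, Z), mul(add(Z, SZ), add(SSSZ, Z)))), Z)))))
  →21  S(S(S(S(S(add(add(add(SZ, Z), mul(add(Z, SZ), add(SSSZ, Z))), Z))))))
  →22  S(S(S(S(S(add(add(S(add(Z, Z)), mul(add(Z, SZ), add(SSSZ, Z))), Z))))))
  →23  S(S(S(S(S(add(S(add(add(Z, Z), mul(add(Z, SZ), add(SSSZ, Z)))), Z))))))
  →24  S(S(S(S(S(S(add(add(add(Z, Z), mul(add(Z, SZ), add(SSSZ, Z))), Z)))))))
  →25  S(S(S(S(S(S(add(add(Z, mul(add(Z, SZ), add(SSSZ, Z))), Z)))))))
  →26  S(S(S(S(S(S(add(mul(add(Z, SZ), add(SSSZ, Z)), Z)))))))
  →27  S(S(S(S(S(S(add(mul(SZ, add(SSSZ, Z)), Z)))))))
  →28  S(S(S(S(S(S(add(add(add(SSSZ, Z), mul(Z, add(SSSZ, Z))), Z)))))))
  →29  S(S(S(S(S(S(add(add(S(add(SSZ, Z)), mul(Z, add(SSSZ, Z))), Z)))))))
  →30  S(S(S(S(S(S(add(S(add(add(SSZ, Z), mul(Z, add(SSSZ, Z)))), Z)))))))
  →31  S(S(S(S(S(S(S(add(add(add(SSZ, Z), mul(Z, add(SSSZ, Z))), Z))))))))
  →32  S(S(S(S(S(S(S(add(add(S(add(SZ, Z)), mul(Z, add(SSSZ, Z))), Z))))))))
  →33  S(S(S(S(S(S(S(add(S(add(add(SZ, Z), mul(Z, add(SSSZ, Z)))), Z))))))))
  →34  S(S(S(S(S(S(S(S(add(add(add(SZ, Z), mul(Z, add(SSSZ, Z))), Z)))))))))
  →35  S(S(S(S(S(S(S(S(add(add(S(add(Z, Z)), mul(Z, add(SSSZ, Z))), Z)))))))))
  →36  S(S(S(S(S(S(S(S(add(S(add(add(Z, Z), mul(Z, add(SSSZ, Z)))), Z)))))))))
  →37  S(S(S(S(S(S(S(S(S(add(add(add(Z, Z), mul(Z, add(SSSZ, Z))), Z))))))))))
  →38  S(S(S(S(S(S(S(S(S(add(add(Z, mul(Z, add(SSSZ, Z))), Z))))))))))
  →39  S(S(S(S(S(S(S(S(S(add(mul(Z, add(SSSZ, Z)), Z))))))))))
  →40  S(S(S(S(S(S(S(S(S(add(Z, Z))))))))))
  →41  S^9(Z)

Term B:
  start: add(SZ, S^4(Z))
  →1  S(add(Z, S^4(Z)))
  →2  S^5(Z)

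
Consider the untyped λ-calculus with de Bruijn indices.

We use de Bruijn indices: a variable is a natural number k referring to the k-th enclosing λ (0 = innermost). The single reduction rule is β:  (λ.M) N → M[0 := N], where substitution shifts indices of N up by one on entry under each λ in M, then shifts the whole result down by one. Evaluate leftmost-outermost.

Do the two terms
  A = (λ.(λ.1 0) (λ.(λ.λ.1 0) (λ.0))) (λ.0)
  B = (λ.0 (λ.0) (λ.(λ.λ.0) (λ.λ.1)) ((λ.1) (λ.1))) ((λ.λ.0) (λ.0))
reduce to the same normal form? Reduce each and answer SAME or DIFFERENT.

Term A:
  start: (λ.(λ.1 0) (λ.(λ.λ.1 0) (λ.0))) (λ.0)
  →1  (λ.(λ.0) 0) (λ.(λ.λ.1 0) (λ.0))
  →2  (λ.0) (λ.(λ.λ.1 0) (λ.0))
  →3  λ.(λ.λ.1 0) (λ.0)
  →4  λ.λ.(λ.0) 0
  →5  λ.λ.0

Term B:
  start: (λ.0 (λ.0) (λ.(λ.λ.0) (λ.λ.1)) ((λ.1) (λ.1))) ((λ.λ.0) (λ.0))
  →1  (λ.λ.0) (λ.0) (λ.0) (λ.(λ.λ.0) (λ.λ.1)) ((λ.(λ.λ.0) (λ.0)) (λ.(λ.λ.0) (λ.0)))
  →2  (λ.0) (λ.0) (λ.(λ.λ.0) (λ.λ.1)) ((λ.(λ.λ.0) (λ.0)) (λ.(λ.λ.0) (λ.0)))
  →3  (λ.0) (λ.(λ.λ.0) (λ.λ.1)) ((λ.(λ.λ.0) (λ.0)) (λ.(λ.λ.0) (λ.0)))
  →4  (λ.(λ.λ.0) (λ.λ.1)) ((λ.(λ.λ.0) (λ.0)) (λ.(λ.λ.0) (λ.0)))
  →5  (λ.λ.0) (λ.λ.1)
  →6  λ.0

Answer: DIFFERENT — A ⇓ λ.λ.0, B ⇓ λ.0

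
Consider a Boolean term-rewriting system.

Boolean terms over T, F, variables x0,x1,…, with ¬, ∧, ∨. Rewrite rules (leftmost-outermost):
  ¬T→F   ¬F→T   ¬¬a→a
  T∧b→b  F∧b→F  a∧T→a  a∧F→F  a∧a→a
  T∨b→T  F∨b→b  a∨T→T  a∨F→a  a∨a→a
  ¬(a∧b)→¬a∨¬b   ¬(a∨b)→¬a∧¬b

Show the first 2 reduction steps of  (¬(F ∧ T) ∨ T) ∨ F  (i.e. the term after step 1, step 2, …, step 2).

Answer: after 2 steps: T

Reduction:
  start: (¬(F ∧ T) ∨ T) ∨ F
  step 1: ¬(F ∧ T) ∨ T
  step 2: T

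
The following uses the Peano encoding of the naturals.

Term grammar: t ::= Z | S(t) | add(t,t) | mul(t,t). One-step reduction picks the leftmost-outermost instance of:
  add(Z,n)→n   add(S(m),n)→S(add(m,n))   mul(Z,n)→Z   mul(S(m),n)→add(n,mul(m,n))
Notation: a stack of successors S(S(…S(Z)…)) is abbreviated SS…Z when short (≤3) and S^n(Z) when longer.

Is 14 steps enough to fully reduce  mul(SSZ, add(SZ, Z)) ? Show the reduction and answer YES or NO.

  start: mul(SSZ, add(SZ, Z))
  →1  add(add(SZ, Z), mul(SZ, add(SZ, Z)))
  →2  add(S(add(Z, Z)), mul(SZ, add(SZ, Z)))
  →3  S(add(add(Z, Z), mul(SZ, add(SZ, Z))))
  →4  S(add(Z, mul(SZ, add(SZ, Z))))
  →5  S(mul(SZ, add(SZ, Z)))
  →6  S(add(add(SZ, Z), mul(Z, add(SZ, Z))))
  →7  S(add(S(add(Z, Z)), mul(Z, add(SZ, Z))))
  →8  S(S(add(add(Z, Z), mul(Z, add(SZ, Z)))))
  →9  S(S(add(Z, mul(Z, add(SZ, Z)))))
  →10  S(S(mul(Z, add(SZ, Z))))
  →11  SSZ

Answer: YES — reaches normal form SSZ in 11 ≤ 14 steps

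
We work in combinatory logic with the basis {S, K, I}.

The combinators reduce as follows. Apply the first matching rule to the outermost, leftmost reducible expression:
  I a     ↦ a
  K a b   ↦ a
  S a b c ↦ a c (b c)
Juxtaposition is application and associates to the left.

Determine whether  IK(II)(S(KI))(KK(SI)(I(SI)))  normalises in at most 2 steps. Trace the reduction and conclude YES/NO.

  start: IK(II)(S(KI))(KK(SI)(I(SI)))
  [1] K(II)(S(KI))(KK(SI)(I(SI)))
  [2] II(KK(SI)(I(SI)))

Answer: NO — after 2 steps the term is II(KK(SI)(I(SI))), not yet normal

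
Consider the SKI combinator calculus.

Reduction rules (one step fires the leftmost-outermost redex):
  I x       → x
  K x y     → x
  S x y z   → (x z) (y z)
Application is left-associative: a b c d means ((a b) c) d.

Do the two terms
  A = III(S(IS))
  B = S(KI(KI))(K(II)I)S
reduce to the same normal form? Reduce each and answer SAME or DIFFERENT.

Answer: SAME — A ⇓ SS, B ⇓ SS

Working:
Term A:
  start: III(S(IS))
  [1] II(S(IS))
  [2] I(S(IS))
  [3] S(IS)
  [4] SS

Term B:
  start: S(KI(KI))(K(II)I)S
  [1] KI(KI)S(K(II)IS)
  [2] IS(K(II)IS)
  [3] S(K(II)IS)
  [4] S(IIS)
  [5] S(IS)
  [6] SS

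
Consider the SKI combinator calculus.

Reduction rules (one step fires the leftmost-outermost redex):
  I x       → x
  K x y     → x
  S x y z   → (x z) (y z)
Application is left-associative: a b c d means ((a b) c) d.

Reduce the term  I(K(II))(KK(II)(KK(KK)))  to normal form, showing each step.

  start: I(K(II))(KK(II)(KK(KK)))
  [1] K(II)(KK(II)(KK(KK)))
  [2] II
  [3] I

Answer: normal form = I  (in 3 steps)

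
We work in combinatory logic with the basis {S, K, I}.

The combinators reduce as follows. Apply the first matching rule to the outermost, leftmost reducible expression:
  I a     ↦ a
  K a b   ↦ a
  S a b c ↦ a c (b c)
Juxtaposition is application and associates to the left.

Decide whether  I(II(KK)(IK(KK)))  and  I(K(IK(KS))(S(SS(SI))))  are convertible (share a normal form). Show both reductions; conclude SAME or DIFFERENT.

Answer: DIFFERENT — A ⇓ K, B ⇓ K(KS)

Working:
Term A:
  start: I(II(KK)(IK(KK)))
  →1  II(KK)(IK(KK))
  →2  I(KK)(IK(KK))
  →3  KK(IK(KK))
  →4  K

Term B:
  start: I(K(IK(KS))(S(SS(SI))))
  →1  K(IK(KS))(S(SS(SI)))
  →2  IK(KS)
  →3  K(KS)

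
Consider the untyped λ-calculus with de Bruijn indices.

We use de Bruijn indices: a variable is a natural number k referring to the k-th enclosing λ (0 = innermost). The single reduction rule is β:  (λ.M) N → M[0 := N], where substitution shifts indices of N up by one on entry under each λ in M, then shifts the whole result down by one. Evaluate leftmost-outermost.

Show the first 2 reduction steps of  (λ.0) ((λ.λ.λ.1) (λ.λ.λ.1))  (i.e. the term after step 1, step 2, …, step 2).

Answer: after 2 steps: λ.λ.1

Reduction:
  start: (λ.0) ((λ.λ.λ.1) (λ.λ.λ.1))
  step 1: (λ.λ.λ.1) (λ.λ.λ.1)
  step 2: λ.λ.1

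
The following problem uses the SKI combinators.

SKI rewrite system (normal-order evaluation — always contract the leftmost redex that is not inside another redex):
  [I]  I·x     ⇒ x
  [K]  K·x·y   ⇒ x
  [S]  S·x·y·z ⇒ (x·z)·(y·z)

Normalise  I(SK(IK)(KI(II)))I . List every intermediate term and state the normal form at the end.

  start: I(SK(IK)(KI(II)))I
  [1] SK(IK)(KI(II))I
  [2] K(KI(II))(IK(KI(II)))I
  [3] KI(II)I
  [4] II
  [5] I

Answer: normal form = I  (in 5 steps)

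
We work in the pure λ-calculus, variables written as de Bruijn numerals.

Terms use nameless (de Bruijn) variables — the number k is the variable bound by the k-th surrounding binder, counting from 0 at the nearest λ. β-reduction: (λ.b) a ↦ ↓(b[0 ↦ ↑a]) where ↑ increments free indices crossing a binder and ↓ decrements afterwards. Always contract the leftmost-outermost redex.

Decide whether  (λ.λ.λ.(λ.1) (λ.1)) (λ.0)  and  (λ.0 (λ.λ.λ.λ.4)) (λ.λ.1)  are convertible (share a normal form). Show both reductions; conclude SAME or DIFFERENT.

Term A:
  start: (λ.λ.λ.(λ.1) (λ.1)) (λ.0)
  step 1: λ.λ.(λ.1) (λ.1)
  step 2: λ.λ.0

Term B:
  start: (λ.0 (λ.λ.λ.λ.4)) (λ.λ.1)
  step 1: (λ.λ.1) (λ.λ.λ.λ.λ.λ.1)
  step 2: λ.λ.λ.λ.λ.λ.λ.1

Answer: DIFFERENT — A ⇓ λ.λ.0, B ⇓ λ.λ.λ.λ.λ.λ.λ.1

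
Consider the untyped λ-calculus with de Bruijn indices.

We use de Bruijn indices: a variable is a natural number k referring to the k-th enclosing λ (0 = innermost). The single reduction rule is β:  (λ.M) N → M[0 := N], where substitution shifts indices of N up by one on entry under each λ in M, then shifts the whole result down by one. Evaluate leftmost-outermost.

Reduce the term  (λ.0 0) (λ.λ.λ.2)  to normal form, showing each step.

Answer: normal form = λ.λ.λ.λ.λ.2  (in 2 steps)

Derivation:
  start: (λ.0 0) (λ.λ.λ.2)
  [1] (λ.λ.λ.2) (λ.λ.λ.2)
  [2] λ.λ.λ.λ.λ.2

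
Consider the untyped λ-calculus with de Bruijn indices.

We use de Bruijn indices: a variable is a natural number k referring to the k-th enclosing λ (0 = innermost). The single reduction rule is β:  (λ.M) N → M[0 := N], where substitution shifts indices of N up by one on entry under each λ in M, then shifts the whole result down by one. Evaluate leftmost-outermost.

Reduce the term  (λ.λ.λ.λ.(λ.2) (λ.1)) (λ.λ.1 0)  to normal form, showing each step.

  start: (λ.λ.λ.λ.(λ.2) (λ.1)) (λ.λ.1 0)
  →1  λ.λ.λ.(λ.2) (λ.1)
  →2  λ.λ.λ.1

Answer: normal form = λ.λ.λ.1  (in 2 steps)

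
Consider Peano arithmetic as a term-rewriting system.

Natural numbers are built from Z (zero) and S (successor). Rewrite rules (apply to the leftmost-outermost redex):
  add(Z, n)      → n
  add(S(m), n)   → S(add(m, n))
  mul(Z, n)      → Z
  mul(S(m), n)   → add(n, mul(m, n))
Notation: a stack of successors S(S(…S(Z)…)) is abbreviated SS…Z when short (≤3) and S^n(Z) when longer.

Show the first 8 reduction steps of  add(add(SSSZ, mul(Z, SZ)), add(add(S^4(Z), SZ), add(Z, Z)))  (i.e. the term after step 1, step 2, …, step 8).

Answer: after 8 steps: S(S(S(add(Z, add(add(S^4(Z), SZ), add(Z, Z))))))

Derivation:
  start: add(add(SSSZ, mul(Z, SZ)), add(add(S^4(Z), SZ), add(Z, Z)))
  →1  add(S(add(SSZ, mul(Z, SZ))), add(add(S^4(Z), SZ), add(Z, Z)))
  →2  S(add(add(SSZ, mul(Z, SZ)), add(add(S^4(Z), SZ), add(Z, Z))))
  →3  S(add(S(add(SZ, mul(Z, SZ))), add(add(S^4(Z), SZ), add(Z, Z))))
  →4  S(S(add(add(SZ, mul(Z, SZ)), add(add(S^4(Z), SZ), add(Z, Z)))))
  →5  S(S(add(S(add(Z, mul(Z, SZ))), add(add(S^4(Z), SZ), add(Z, Z)))))
  →6  S(S(S(add(add(Z, mul(Z, SZ)), add(add(S^4(Z), SZ), add(Z, Z))))))
  →7  S(S(S(add(mul(Z, SZ), add(add(S^4(Z), SZ), add(Z, Z))))))
  →8  S(S(S(add(Z, add(add(S^4(Z), SZ), add(Z, Z))))))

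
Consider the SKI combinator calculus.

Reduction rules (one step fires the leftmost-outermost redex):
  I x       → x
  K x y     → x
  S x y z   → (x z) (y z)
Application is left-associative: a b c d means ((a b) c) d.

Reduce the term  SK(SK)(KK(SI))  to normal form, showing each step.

Answer: normal form = K  (in 3 steps)

Reduction:
  start: SK(SK)(KK(SI))
  →1  K(KK(SI))(SK(KK(SI)))
  →2  KK(SI)
  →3  K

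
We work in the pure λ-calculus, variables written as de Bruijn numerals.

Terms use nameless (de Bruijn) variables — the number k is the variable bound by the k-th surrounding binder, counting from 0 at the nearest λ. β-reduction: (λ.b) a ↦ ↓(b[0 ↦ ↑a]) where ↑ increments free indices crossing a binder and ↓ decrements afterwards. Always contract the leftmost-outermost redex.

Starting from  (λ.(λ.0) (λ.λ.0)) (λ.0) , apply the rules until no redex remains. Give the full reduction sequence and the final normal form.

  start: (λ.(λ.0) (λ.λ.0)) (λ.0)
  step 1: (λ.0) (λ.λ.0)
  step 2: λ.λ.0

Answer: normal form = λ.λ.0  (in 2 steps)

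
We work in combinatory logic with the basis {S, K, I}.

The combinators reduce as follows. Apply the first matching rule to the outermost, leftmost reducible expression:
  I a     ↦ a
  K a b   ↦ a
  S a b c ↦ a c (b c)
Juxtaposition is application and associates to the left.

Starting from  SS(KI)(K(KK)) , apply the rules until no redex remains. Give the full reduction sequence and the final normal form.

  start: SS(KI)(K(KK))
  [1] S(K(KK))(KI(K(KK)))
  [2] S(K(KK))I

Answer: normal form = S(K(KK))I  (in 2 steps)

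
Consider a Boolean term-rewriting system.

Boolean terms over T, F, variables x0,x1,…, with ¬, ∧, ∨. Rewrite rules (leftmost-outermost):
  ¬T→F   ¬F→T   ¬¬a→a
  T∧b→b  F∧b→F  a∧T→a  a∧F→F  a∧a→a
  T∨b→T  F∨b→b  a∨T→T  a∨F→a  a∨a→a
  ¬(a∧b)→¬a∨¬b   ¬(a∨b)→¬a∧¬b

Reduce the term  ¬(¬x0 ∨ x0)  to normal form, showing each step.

Answer: normal form = x0 ∧ ¬x0  (in 2 steps)

Reduction:
  start: ¬(¬x0 ∨ x0)
  [1] ¬¬x0 ∧ ¬x0
  [2] x0 ∧ ¬x0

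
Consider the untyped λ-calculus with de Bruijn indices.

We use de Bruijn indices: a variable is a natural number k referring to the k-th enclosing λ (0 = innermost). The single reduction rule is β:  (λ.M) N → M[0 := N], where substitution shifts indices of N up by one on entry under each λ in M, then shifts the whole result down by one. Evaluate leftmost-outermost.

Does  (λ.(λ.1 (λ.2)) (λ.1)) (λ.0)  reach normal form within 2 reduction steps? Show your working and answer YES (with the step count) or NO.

Answer: NO — after 2 steps the term is (λ.0) (λ.λ.0), not yet normal

Reduction:
  start: (λ.(λ.1 (λ.2)) (λ.1)) (λ.0)
  step 1: (λ.(λ.0) (λ.λ.0)) (λ.λ.0)
  step 2: (λ.0) (λ.λ.0)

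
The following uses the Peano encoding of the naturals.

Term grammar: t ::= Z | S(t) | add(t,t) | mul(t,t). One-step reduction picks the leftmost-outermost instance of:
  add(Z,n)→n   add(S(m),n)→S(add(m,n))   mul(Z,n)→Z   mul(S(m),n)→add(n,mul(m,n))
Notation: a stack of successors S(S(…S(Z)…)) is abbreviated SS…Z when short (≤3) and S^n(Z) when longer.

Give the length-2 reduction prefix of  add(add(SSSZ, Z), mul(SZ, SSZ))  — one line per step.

  start: add(add(SSSZ, Z), mul(SZ, SSZ))
  →1  add(S(add(SSZ, Z)), mul(SZ, SSZ))
  →2  S(add(add(SSZ, Z), mul(SZ, SSZ)))

Answer: after 2 steps: S(add(add(SSZ, Z), mul(SZ, SSZ)))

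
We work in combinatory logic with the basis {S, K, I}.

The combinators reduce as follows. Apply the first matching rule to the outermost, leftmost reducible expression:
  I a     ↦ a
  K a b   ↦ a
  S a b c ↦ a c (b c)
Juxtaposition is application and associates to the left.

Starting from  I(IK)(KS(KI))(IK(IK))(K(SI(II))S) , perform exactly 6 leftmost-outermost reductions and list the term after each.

Answer: after 6 steps: S(SII)

Working:
  start: I(IK)(KS(KI))(IK(IK))(K(SI(II))S)
  step 1: IK(KS(KI))(IK(IK))(K(SI(II))S)
  step 2: K(KS(KI))(IK(IK))(K(SI(II))S)
  step 3: KS(KI)(K(SI(II))S)
  step 4: S(K(SI(II))S)
  step 5: S(SI(II))
  step 6: S(SII)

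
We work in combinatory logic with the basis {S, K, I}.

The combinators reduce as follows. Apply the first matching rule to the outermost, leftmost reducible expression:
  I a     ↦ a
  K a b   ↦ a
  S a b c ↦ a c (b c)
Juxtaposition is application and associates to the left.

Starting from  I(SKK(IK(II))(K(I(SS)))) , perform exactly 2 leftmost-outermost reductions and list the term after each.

Answer: after 2 steps: K(IK(II))(K(IK(II)))(K(I(SS)))

Derivation:
  start: I(SKK(IK(II))(K(I(SS))))
  →1  SKK(IK(II))(K(I(SS)))
  →2  K(IK(II))(K(IK(II)))(K(I(SS)))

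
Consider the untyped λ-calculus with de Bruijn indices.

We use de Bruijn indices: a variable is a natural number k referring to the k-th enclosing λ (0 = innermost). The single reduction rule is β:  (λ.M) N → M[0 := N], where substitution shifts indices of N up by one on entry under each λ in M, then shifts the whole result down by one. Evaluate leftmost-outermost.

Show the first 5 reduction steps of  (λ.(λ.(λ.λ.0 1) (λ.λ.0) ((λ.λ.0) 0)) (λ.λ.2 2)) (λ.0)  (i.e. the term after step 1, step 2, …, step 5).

Answer: after 5 steps: (λ.0) (λ.λ.0)

Working:
  start: (λ.(λ.(λ.λ.0 1) (λ.λ.0) ((λ.λ.0) 0)) (λ.λ.2 2)) (λ.0)
  step 1: (λ.(λ.λ.0 1) (λ.λ.0) ((λ.λ.0) 0)) (λ.λ.(λ.0) (λ.0))
  step 2: (λ.λ.0 1) (λ.λ.0) ((λ.λ.0) (λ.λ.(λ.0) (λ.0)))
  step 3: (λ.0 (λ.λ.0)) ((λ.λ.0) (λ.λ.(λ.0) (λ.0)))
  step 4: (λ.λ.0) (λ.λ.(λ.0) (λ.0)) (λ.λ.0)
  step 5: (λ.0) (λ.λ.0)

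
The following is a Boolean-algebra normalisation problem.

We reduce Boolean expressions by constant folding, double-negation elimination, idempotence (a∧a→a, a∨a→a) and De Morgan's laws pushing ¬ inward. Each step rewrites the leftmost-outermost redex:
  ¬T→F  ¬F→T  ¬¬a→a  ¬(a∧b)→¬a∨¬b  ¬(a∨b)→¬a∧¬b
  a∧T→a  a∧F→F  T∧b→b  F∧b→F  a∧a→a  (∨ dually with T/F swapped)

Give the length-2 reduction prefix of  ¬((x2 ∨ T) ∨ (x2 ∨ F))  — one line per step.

Answer: after 2 steps: (¬x2 ∧ ¬T) ∧ ¬(x2 ∨ F)

Reduction:
  start: ¬((x2 ∨ T) ∨ (x2 ∨ F))
  [1] ¬(x2 ∨ T) ∧ ¬(x2 ∨ F)
  [2] (¬x2 ∧ ¬T) ∧ ¬(x2 ∨ F)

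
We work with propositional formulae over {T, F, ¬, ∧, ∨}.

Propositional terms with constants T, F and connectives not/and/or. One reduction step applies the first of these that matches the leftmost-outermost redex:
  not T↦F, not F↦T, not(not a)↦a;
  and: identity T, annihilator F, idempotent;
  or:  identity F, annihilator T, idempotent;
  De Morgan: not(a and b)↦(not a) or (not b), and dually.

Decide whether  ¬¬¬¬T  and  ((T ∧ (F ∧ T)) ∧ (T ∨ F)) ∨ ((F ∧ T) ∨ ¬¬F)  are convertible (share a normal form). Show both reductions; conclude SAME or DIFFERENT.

Answer: DIFFERENT — A ⇓ T, B ⇓ F

Derivation:
Term A:
  start: ¬¬¬¬T
  step 1: ¬¬T
  step 2: T

Term B:
  start: ((T ∧ (F ∧ T)) ∧ (T ∨ F)) ∨ ((F ∧ T) ∨ ¬¬F)
  step 1: ((F ∧ T) ∧ (T ∨ F)) ∨ ((F ∧ T) ∨ ¬¬F)
  step 2: (F ∧ (T ∨ F)) ∨ ((F ∧ T) ∨ ¬¬F)
  step 3: F ∨ ((F ∧ T) ∨ ¬¬F)
  step 4: (F ∧ T) ∨ ¬¬F
  step 5: F ∨ ¬¬F
  step 6: ¬¬F
  step 7: F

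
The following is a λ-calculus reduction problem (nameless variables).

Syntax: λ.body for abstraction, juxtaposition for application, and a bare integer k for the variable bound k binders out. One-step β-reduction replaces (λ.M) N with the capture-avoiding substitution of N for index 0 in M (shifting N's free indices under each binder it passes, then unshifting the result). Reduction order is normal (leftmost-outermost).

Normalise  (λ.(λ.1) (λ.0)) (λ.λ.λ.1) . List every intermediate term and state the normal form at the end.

  start: (λ.(λ.1) (λ.0)) (λ.λ.λ.1)
  →1  (λ.λ.λ.λ.1) (λ.0)
  →2  λ.λ.λ.1

Answer: normal form = λ.λ.λ.1  (in 2 steps)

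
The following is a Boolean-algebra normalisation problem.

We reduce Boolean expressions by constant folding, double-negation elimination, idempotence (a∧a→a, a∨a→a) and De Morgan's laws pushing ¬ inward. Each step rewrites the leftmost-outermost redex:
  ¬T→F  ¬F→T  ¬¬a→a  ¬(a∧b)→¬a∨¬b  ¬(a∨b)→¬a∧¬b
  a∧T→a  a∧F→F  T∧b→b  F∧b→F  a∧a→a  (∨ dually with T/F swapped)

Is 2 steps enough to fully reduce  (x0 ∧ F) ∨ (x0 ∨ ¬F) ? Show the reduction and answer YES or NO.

Answer: NO — after 2 steps the term is x0 ∨ ¬F, not yet normal

Derivation:
  start: (x0 ∧ F) ∨ (x0 ∨ ¬F)
  →1  F ∨ (x0 ∨ ¬F)
  →2  x0 ∨ ¬F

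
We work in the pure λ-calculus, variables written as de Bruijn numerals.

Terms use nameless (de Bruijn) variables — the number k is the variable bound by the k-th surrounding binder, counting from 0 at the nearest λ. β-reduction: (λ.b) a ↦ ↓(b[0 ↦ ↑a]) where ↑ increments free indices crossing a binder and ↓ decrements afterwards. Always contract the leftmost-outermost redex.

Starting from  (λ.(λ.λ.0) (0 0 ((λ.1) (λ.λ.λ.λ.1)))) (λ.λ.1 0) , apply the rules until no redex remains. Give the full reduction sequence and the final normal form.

Answer: normal form = λ.0  (in 2 steps)

Reduction:
  start: (λ.(λ.λ.0) (0 0 ((λ.1) (λ.λ.λ.λ.1)))) (λ.λ.1 0)
  step 1: (λ.λ.0) ((λ.λ.1 0) (λ.λ.1 0) ((λ.λ.λ.1 0) (λ.λ.λ.λ.1)))
  step 2: λ.0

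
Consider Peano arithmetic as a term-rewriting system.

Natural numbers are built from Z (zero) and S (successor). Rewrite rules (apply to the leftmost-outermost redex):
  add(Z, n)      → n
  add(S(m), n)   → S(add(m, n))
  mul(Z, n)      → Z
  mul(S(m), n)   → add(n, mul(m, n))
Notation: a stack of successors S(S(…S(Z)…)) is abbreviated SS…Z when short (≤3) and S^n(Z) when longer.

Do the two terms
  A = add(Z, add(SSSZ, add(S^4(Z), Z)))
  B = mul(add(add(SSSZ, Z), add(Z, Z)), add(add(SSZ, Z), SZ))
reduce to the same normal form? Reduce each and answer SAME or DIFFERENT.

Term A:
  start: add(Z, add(SSSZ, add(S^4(Z), Z)))
  →1  add(SSSZ, add(S^4(Z), Z))
  →2  S(add(SSZ, add(S^4(Z), Z)))
  →3  S(S(add(SZ, add(S^4(Z), Z))))
  →4  S(S(S(add(Z, add(S^4(Z), Z)))))
  →5  S(S(S(add(S^4(Z), Z))))
  →6  S(S(S(S(add(SSSZ, Z)))))
  →7  S(S(S(S(S(add(SSZ, Z))))))
  →8  S(S(S(S(S(S(add(SZ, Z)))))))
  →9  S(S(S(S(S(S(S(add(Z, Z))))))))
  →10  S^7(Z)

Term B:
  start: mul(add(add(SSSZ, Z), add(Z, Z)), add(add(SSZ, Z), SZ))
  →1  mul(add(S(add(SSZ, Z)), add(Z, Z)), add(add(SSZ, Z), SZ))
  →2  mul(S(add(add(SSZ, Z), add(Z, Z))), add(add(SSZ, Z), SZ))
  →3  add(add(add(SSZ, Z), SZ), mul(add(add(SSZ, Z), add(Z, Z)), add(add(SSZ, Z), SZ)))
  →4  add(add(S(add(SZ, Z)), SZ), mul(add(add(SSZ, Z), add(Z, Z)), add(add(SSZ, Z), SZ)))
  →5  add(S(add(add(SZ, Z), SZ)), mul(add(add(SSZ, Z), add(Z, Z)), add(add(SSZ, Z), SZ)))
  →6  S(add(add(add(SZ, Z), SZ), mul(add(add(SSZ, Z), add(Z, Z)), add(add(SSZ, Z), SZ))))
  →7  S(add(add(S(add(Z, Z)), SZ), mul(add(add(SSZ, Z), add(Z, Z)), add(add(SSZ, Z), SZ))))
  →8  S(add(S(add(add(Z, Z), SZ)), mul(add(add(SSZ, Z), add(Z, Z)), add(add(SSZ, Z), SZ))))
  →9  S(S(add(add(add(Z, Z), SZ), mul(add(add(SSZ, Z), add(Z, Z)), add(add(SSZ, Z), SZ)))))
  →10  S(S(add(add(Z, SZ), mul(add(add(SSZ, Z), add(Z, Z)), add(add(SSZ, Z), SZ)))))
  →11  S(S(add(SZ, mul(add(add(SSZ, Z), add(Z, Z)), add(add(SSZ, Z), SZ)))))
  →12  S(S(S(add(Z, mul(add(add(SSZ, Z), add(Z, Z)), add(add(SSZ, Z), SZ))))))
  →13  S(S(S(mul(add(add(SSZ, Z), add(Z, Z)), add(add(SSZ, Z), SZ)))))
  →14  S(S(S(mul(add(S(add(SZ, Z)), add(Z, Z)), add(add(SSZ, Z), SZ)))))
  →15  S(S(S(mul(S(add(add(SZ, Z), add(Z, Z))), add(add(SSZ, Z), SZ)))))
  →16  S(S(S(add(add(add(SSZ, Z), SZ), mul(add(add(SZ, Z), add(Z, Z)), add(add(SSZ, Z), SZ))))))
  →17  S(S(S(add(add(S(add(SZ, Z)), SZ), mul(add(add(SZ, Z), add(Z, Z)), add(add(SSZ, Z), SZ))))))
  →18  S(S(S(add(S(add(add(SZ, Z), SZ)), mul(add(add(SZ, Z), add(Z, Z)), add(add(SSZ, Z), SZ))))))
  →19  S(S(S(S(add(add(add(SZ, Z), SZ), mul(add(add(SZ, Z), add(Z, Z)), add(add(SSZ, Z), SZ)))))))
  →20  S(S(S(S(add(add(S(add(Z, Z)), SZ), mul(add(add(SZ, Z), add(Z, Z)), add(add(SSZ, Z), SZ)))))))
  →21  S(S(S(S(add(S(add(add(Z, Z), SZ)), mul(add(add(SZ, Z), add(Z, Z)), add(add(SSZ, Z), SZ)))))))
  →22  S(S(S(S(S(add(add(add(Z, Z), SZ), mul(add(add(SZ, Z), add(Z, Z)), add(add(SSZ, Z), SZ))))))))
  →23  S(S(S(S(S(add(add(Z, SZ), mul(add(add(SZ, Z), add(Z, Z)), add(add(SSZ, Z), SZ))))))))
  →24  S(S(S(S(S(add(SZ, mul(add(add(SZ, Z), add(Z, Z)), add(add(SSZ, Z), SZ))))))))
  →25  S(S(S(S(S(S(add(Z, mul(add(add(SZ, Z), add(Z, Z)), add(add(SSZ, Z), SZ)))))))))
  →26  S(S(S(S(S(S(mul(add(add(SZ, Z), add(Z, Z)), add(add(SSZ, Z), SZ))))))))
  →27  S(S(S(S(S(S(mul(add(S(add(Z, Z)), add(Z, Z)), add(add(SSZ, Z), SZ))))))))
  →28  S(S(S(S(S(S(mul(S(add(add(Z, Z), add(Z, Z))), add(add(SSZ, Z), SZ))))))))
  →29  S(S(S(S(S(S(add(add(add(SSZ, Z), SZ), mul(add(add(Z, Z), add(Z, Z)), add(add(SSZ, Z), SZ)))))))))
  →30  S(S(S(S(S(S(add(add(S(add(SZ, Z)), SZ), mul(add(add(Z, Z), add(Z, Z)), add(add(SSZ, Z), SZ)))))))))
  →31  S(S(S(S(S(S(add(S(add(add(SZ, Z), SZ)), mul(add(add(Z, Z), add(Z, Z)), add(add(SSZ, Z), SZ)))))))))
  →32  S(S(S(S(S(S(S(add(add(add(SZ, Z), SZ), mul(add(add(Z, Z), add(Z, Z)), add(add(SSZ, Z), SZ))))))))))
  →33  S(S(S(S(S(S(S(add(add(S(add(Z, Z)), SZ), mul(add(add(Z, Z), add(Z, Z)), add(add(SSZ, Z), SZ))))))))))
  →34  S(S(S(S(S(S(S(add(S(add(add(Z, Z), SZ)), mul(add(add(Z, Z), add(Z, Z)), add(add(SSZ, Z), SZ))))))))))
  →35  S(S(S(S(S(S(S(S(add(add(add(Z, Z), SZ), mul(add(add(Z, Z), add(Z, Z)), add(add(SSZ, Z), SZ)))))))))))
  →36  S(S(S(S(S(S(S(S(add(add(Z, SZ), mul(add(add(Z, Z), add(Z, Z)), add(add(SSZ, Z), SZ)))))))))))
  →37  S(S(S(S(S(S(S(S(add(SZ, mul(add(add(Z, Z), add(Z, Z)), add(add(SSZ, Z), SZ)))))))))))
  →38  S(S(S(S(S(S(S(S(S(add(Z, mul(add(add(Z, Z), add(Z, Z)), add(add(SSZ, Z), SZ))))))))))))
  →39  S(S(S(S(S(S(S(S(S(mul(add(add(Z, Z), add(Z, Z)), add(add(SSZ, Z), SZ)))))))))))
  →40  S(S(S(S(S(S(S(S(S(mul(add(Z, add(Z, Z)), add(add(SSZ, Z), SZ)))))))))))
  →41  S(S(S(S(S(S(S(S(S(mul(add(Z, Z), add(add(SSZ, Z), SZ)))))))))))
  →42  S(S(S(S(S(S(S(S(S(mul(Z, add(add(SSZ, Z), SZ)))))))))))
  →43  S^9(Z)

Answer: DIFFERENT — A ⇓ S^7(Z), B ⇓ S^9(Z)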